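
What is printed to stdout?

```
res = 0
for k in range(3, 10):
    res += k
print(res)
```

42

k=3: res = 0+3 = 3
k=4: res = 3+4 = 7
k=5: res = 7+5 = 12
k=6: res = 12+6 = 18
k=7: res = 18+7 = 25
k=8: res = 25+8 = 33
k=9: res = 33+9 = 42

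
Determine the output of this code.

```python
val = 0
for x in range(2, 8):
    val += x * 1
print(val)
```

x=2: val = 0+2*1 = 2
x=3: val = 2+3*1 = 5
x=4: val = 5+4*1 = 9
x=5: val = 9+5*1 = 14
x=6: val = 14+6*1 = 20
x=7: val = 20+7*1 = 27

27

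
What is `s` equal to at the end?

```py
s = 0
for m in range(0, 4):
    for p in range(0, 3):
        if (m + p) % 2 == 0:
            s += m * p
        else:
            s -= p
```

2

m=0,p=0: even sum, s = 0+0 = 0
m=0,p=1: odd sum, s = 0-1 = -1
m=0,p=2: even sum, s = (-1)+0 = -1
m=1,p=0: odd sum, s = (-1)-0 = -1
m=1,p=1: even sum, s = (-1)+1 = 0
m=1,p=2: odd sum, s = 0-2 = -2
m=2,p=0: even sum, s = (-2)+0 = -2
m=2,p=1: odd sum, s = (-2)-1 = -3
m=2,p=2: even sum, s = (-3)+4 = 1
m=3,p=0: odd sum, s = 1-0 = 1
m=3,p=1: even sum, s = 1+3 = 4
m=3,p=2: odd sum, s = 4-2 = 2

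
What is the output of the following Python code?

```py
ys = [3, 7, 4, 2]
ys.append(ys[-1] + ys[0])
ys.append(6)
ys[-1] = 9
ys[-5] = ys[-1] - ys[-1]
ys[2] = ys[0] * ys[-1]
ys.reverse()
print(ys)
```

[9, 5, 2, 27, 0, 3]

append ys[-1]+ys[0] = 2+3 = 5 → [3, 7, 4, 2, 5]
append 6 → [3, 7, 4, 2, 5, 6]
ys[-1] = 9 → [3, 7, 4, 2, 5, 9]
ys[-5] = ys[-1]-ys[-1] = 9-9 = 0 → [3, 0, 4, 2, 5, 9]
ys[2] = ys[0]*ys[-1] = 3*9 = 27 → [3, 0, 27, 2, 5, 9]
reverse → [9, 5, 2, 27, 0, 3]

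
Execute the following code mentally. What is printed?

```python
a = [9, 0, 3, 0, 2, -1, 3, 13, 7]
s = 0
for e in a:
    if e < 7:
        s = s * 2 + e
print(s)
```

e=9: not <7
e=0: <7, s = 0*2+0 = 0
e=3: <7, s = 0*2+3 = 3
e=0: <7, s = 3*2+0 = 6
e=2: <7, s = 6*2+2 = 14
e=-1: <7, s = 14*2+(-1) = 27
e=3: <7, s = 27*2+3 = 57
e=13: not <7
e=7: not <7

57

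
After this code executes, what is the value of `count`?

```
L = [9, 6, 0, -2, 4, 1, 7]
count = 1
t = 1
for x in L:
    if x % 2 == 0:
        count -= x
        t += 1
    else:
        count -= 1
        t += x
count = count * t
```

x=9: not even, count = 1-1 = 0; t=10
x=6: even, count = 0-6 = -6; t=11
x=0: even, count = (-6)-0 = -6; t=12
x=-2: even, count = (-6)-(-2) = -4; t=13
x=4: even, count = (-4)-4 = -8; t=14
x=1: not even, count = (-8)-1 = -9; t=15
x=7: not even, count = (-9)-1 = -10; t=22
count*t = (-10)*22 = -220

-220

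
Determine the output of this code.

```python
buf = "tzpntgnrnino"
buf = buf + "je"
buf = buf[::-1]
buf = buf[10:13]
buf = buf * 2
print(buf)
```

+ 'je' → 'tzpntgnrninoje'
reverse → 'ejoninrngtnpzt'
slice [10:13] → 'npz'
repeat ×2 → 'npznpz'

npznpz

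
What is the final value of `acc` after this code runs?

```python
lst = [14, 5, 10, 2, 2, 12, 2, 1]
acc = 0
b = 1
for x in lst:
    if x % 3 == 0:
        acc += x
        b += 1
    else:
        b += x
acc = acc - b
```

x=14: not %3==0; b=15
x=5: not %3==0; b=20
x=10: not %3==0; b=30
x=2: not %3==0; b=32
x=2: not %3==0; b=34
x=12: %3==0, acc = 0+12 = 12; b=35
x=2: not %3==0; b=37
x=1: not %3==0; b=38
acc-b = 12-38 = -26

-26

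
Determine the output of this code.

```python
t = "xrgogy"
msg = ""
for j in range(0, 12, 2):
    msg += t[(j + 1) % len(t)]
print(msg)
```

royroy

j=0: add t[1]='r' → 'r'
j=2: add t[3]='o' → 'ro'
j=4: add t[5]='y' → 'roy'
j=6: add t[1]='r' → 'royr'
j=8: add t[3]='o' → 'royro'
j=10: add t[5]='y' → 'royroy'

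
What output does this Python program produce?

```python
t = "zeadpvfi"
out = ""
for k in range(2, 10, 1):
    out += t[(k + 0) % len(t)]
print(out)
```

adpvfize

k=2: add t[2]='a' → 'a'
k=3: add t[3]='d' → 'ad'
k=4: add t[4]='p' → 'adp'
k=5: add t[5]='v' → 'adpv'
k=6: add t[6]='f' → 'adpvf'
k=7: add t[7]='i' → 'adpvfi'
k=8: add t[0]='z' → 'adpvfiz'
k=9: add t[1]='e' → 'adpvfize'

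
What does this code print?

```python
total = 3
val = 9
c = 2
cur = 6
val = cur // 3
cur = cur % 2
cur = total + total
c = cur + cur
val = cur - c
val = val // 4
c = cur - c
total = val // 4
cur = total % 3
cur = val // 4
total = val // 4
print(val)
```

val = 6//3 = 2
cur = 6%2 = 0
cur = 3+3 = 6
c = 6+6 = 12
val = 6-12 = -6
val = (-6)//4 = -2
c = 6-12 = -6
total = (-2)//4 = -1
cur = (-1)%3 = 2
cur = (-2)//4 = -1
total = (-2)//4 = -1

-2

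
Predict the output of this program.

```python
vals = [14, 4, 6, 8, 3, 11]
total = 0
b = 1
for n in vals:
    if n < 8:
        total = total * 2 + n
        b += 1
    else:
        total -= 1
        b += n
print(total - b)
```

-17

n=14: not <8, total = 0-1 = -1; b=15
n=4: <8, total = (-1)*2+4 = 2; b=16
n=6: <8, total = 2*2+6 = 10; b=17
n=8: not <8, total = 10-1 = 9; b=25
n=3: <8, total = 9*2+3 = 21; b=26
n=11: not <8, total = 21-1 = 20; b=37
total-b = 20-37 = -17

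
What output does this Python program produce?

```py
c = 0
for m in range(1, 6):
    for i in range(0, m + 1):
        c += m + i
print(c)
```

105

m=1,i=0: c = 0+1 = 1
m=1,i=1: c = 1+2 = 3
m=2,i=0: c = 3+2 = 5
m=2,i=1: c = 5+3 = 8
m=2,i=2: c = 8+4 = 12
m=3,i=0: c = 12+3 = 15
m=3,i=1: c = 15+4 = 19
m=3,i=2: c = 19+5 = 24
m=3,i=3: c = 24+6 = 30
m=4,i=0: c = 30+4 = 34
m=4,i=1: c = 34+5 = 39
m=4,i=2: c = 39+6 = 45
m=4,i=3: c = 45+7 = 52
m=4,i=4: c = 52+8 = 60
m=5,i=0: c = 60+5 = 65
m=5,i=1: c = 65+6 = 71
m=5,i=2: c = 71+7 = 78
m=5,i=3: c = 78+8 = 86
m=5,i=4: c = 86+9 = 95
m=5,i=5: c = 95+10 = 105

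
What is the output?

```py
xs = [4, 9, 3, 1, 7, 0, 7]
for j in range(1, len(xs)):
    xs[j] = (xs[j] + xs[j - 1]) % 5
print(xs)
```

j=1: xs[1] = (9+4)%5 = 3 → [4, 3, 3, 1, 7, 0, 7]
j=2: xs[2] = (3+3)%5 = 1 → [4, 3, 1, 1, 7, 0, 7]
j=3: xs[3] = (1+1)%5 = 2 → [4, 3, 1, 2, 7, 0, 7]
j=4: xs[4] = (7+2)%5 = 4 → [4, 3, 1, 2, 4, 0, 7]
j=5: xs[5] = (0+4)%5 = 4 → [4, 3, 1, 2, 4, 4, 7]
j=6: xs[6] = (7+4)%5 = 1 → [4, 3, 1, 2, 4, 4, 1]

[4, 3, 1, 2, 4, 4, 1]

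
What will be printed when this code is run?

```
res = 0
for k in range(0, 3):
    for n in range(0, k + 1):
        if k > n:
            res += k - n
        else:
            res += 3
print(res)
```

13

k=0,n=0: not 0>0, res = 0+3 = 3
k=1,n=0: 1>0, res = 3+1 = 4
k=1,n=1: not 1>1, res = 4+3 = 7
k=2,n=0: 2>0, res = 7+2 = 9
k=2,n=1: 2>1, res = 9+1 = 10
k=2,n=2: not 2>2, res = 10+3 = 13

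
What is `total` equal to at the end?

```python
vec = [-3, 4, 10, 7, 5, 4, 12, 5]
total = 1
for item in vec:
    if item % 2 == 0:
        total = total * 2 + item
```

item=-3: not even
item=4: even, total = 1*2+4 = 6
item=10: even, total = 6*2+10 = 22
item=7: not even
item=5: not even
item=4: even, total = 22*2+4 = 48
item=12: even, total = 48*2+12 = 108
item=5: not even

108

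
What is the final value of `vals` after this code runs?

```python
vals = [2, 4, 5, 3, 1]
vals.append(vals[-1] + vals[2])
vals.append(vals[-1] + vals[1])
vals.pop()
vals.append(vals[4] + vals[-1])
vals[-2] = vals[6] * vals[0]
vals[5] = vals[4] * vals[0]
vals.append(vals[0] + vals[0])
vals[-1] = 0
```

[2, 4, 5, 3, 1, 2, 7, 0]

append vals[-1]+vals[2] = 1+5 = 6 → [2, 4, 5, 3, 1, 6]
append vals[-1]+vals[1] = 6+4 = 10 → [2, 4, 5, 3, 1, 6, 10]
pop() removes 10 → [2, 4, 5, 3, 1, 6]
append vals[4]+vals[-1] = 1+6 = 7 → [2, 4, 5, 3, 1, 6, 7]
vals[-2] = vals[6]*vals[0] = 7*2 = 14 → [2, 4, 5, 3, 1, 14, 7]
vals[5] = vals[4]*vals[0] = 1*2 = 2 → [2, 4, 5, 3, 1, 2, 7]
append vals[0]+vals[0] = 2+2 = 4 → [2, 4, 5, 3, 1, 2, 7, 4]
vals[-1] = 0 → [2, 4, 5, 3, 1, 2, 7, 0]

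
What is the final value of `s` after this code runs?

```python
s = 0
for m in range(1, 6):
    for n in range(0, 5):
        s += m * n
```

150

m=1,n=0: s = 0+0 = 0
m=1,n=1: s = 0+1 = 1
m=1,n=2: s = 1+2 = 3
m=1,n=3: s = 3+3 = 6
m=1,n=4: s = 6+4 = 10
m=2,n=0: s = 10+0 = 10
m=2,n=1: s = 10+2 = 12
m=2,n=2: s = 12+4 = 16
m=2,n=3: s = 16+6 = 22
m=2,n=4: s = 22+8 = 30
m=3,n=0: s = 30+0 = 30
m=3,n=1: s = 30+3 = 33
m=3,n=2: s = 33+6 = 39
m=3,n=3: s = 39+9 = 48
m=3,n=4: s = 48+12 = 60
m=4,n=0: s = 60+0 = 60
m=4,n=1: s = 60+4 = 64
m=4,n=2: s = 64+8 = 72
m=4,n=3: s = 72+12 = 84
m=4,n=4: s = 84+16 = 100
m=5,n=0: s = 100+0 = 100
m=5,n=1: s = 100+5 = 105
m=5,n=2: s = 105+10 = 115
m=5,n=3: s = 115+15 = 130
m=5,n=4: s = 130+20 = 150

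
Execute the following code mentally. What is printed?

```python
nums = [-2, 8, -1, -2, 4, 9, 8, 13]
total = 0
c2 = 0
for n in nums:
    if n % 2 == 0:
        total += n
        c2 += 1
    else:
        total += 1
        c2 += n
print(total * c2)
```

494

n=-2: even, total = 0+(-2) = -2; c2=1
n=8: even, total = (-2)+8 = 6; c2=2
n=-1: not even, total = 6+1 = 7; c2=1
n=-2: even, total = 7+(-2) = 5; c2=2
n=4: even, total = 5+4 = 9; c2=3
n=9: not even, total = 9+1 = 10; c2=12
n=8: even, total = 10+8 = 18; c2=13
n=13: not even, total = 18+1 = 19; c2=26
total*c2 = 19*26 = 494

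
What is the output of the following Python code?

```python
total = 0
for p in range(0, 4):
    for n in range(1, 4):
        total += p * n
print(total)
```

p=0,n=1: total = 0+0 = 0
p=0,n=2: total = 0+0 = 0
p=0,n=3: total = 0+0 = 0
p=1,n=1: total = 0+1 = 1
p=1,n=2: total = 1+2 = 3
p=1,n=3: total = 3+3 = 6
p=2,n=1: total = 6+2 = 8
p=2,n=2: total = 8+4 = 12
p=2,n=3: total = 12+6 = 18
p=3,n=1: total = 18+3 = 21
p=3,n=2: total = 21+6 = 27
p=3,n=3: total = 27+9 = 36

36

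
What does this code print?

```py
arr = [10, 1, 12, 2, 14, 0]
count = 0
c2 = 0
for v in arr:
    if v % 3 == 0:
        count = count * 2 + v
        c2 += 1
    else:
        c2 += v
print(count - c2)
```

-5

v=10: not %3==0; c2=10
v=1: not %3==0; c2=11
v=12: %3==0, count = 0*2+12 = 12; c2=12
v=2: not %3==0; c2=14
v=14: not %3==0; c2=28
v=0: %3==0, count = 12*2+0 = 24; c2=29
count-c2 = 24-29 = -5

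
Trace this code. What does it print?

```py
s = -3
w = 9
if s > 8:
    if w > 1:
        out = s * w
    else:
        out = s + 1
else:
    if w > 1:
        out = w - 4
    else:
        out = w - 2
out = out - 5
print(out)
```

s=-3, w=9
s > 8 is False; w > 1 is True
→ out = w - 4 = 5
out = 5-5 = 0

0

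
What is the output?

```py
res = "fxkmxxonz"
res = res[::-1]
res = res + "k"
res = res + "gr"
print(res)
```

reverse → 'znoxxmkxf'
+ 'k' → 'znoxxmkxfk'
+ 'gr' → 'znoxxmkxfkgr'

znoxxmkxfkgr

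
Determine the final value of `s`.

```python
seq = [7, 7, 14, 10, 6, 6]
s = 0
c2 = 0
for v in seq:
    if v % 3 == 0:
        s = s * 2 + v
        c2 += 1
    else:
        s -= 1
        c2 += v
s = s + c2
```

42

v=7: not %3==0, s = 0-1 = -1; c2=7
v=7: not %3==0, s = (-1)-1 = -2; c2=14
v=14: not %3==0, s = (-2)-1 = -3; c2=28
v=10: not %3==0, s = (-3)-1 = -4; c2=38
v=6: %3==0, s = (-4)*2+6 = -2; c2=39
v=6: %3==0, s = (-2)*2+6 = 2; c2=40
s+c2 = 2+40 = 42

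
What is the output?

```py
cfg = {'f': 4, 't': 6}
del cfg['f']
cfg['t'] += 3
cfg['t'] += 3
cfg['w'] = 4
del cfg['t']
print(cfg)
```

{'w': 4}

del 'f' → {'t': 6}
cfg['t'] = 6+3 = 9 → {'t': 9}
cfg['t'] = 9+3 = 12 → {'t': 12}
cfg['w'] = 4 → {'t': 12, 'w': 4}
del 't' → {'w': 4}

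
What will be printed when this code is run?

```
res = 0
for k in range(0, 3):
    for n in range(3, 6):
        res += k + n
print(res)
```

45

k=0,n=3: res = 0+3 = 3
k=0,n=4: res = 3+4 = 7
k=0,n=5: res = 7+5 = 12
k=1,n=3: res = 12+4 = 16
k=1,n=4: res = 16+5 = 21
k=1,n=5: res = 21+6 = 27
k=2,n=3: res = 27+5 = 32
k=2,n=4: res = 32+6 = 38
k=2,n=5: res = 38+7 = 45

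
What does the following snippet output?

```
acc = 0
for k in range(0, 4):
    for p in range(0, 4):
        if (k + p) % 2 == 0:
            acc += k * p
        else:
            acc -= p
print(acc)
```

8

k=0,p=0: even sum, acc = 0+0 = 0
k=0,p=1: odd sum, acc = 0-1 = -1
k=0,p=2: even sum, acc = (-1)+0 = -1
k=0,p=3: odd sum, acc = (-1)-3 = -4
k=1,p=0: odd sum, acc = (-4)-0 = -4
k=1,p=1: even sum, acc = (-4)+1 = -3
k=1,p=2: odd sum, acc = (-3)-2 = -5
k=1,p=3: even sum, acc = (-5)+3 = -2
k=2,p=0: even sum, acc = (-2)+0 = -2
k=2,p=1: odd sum, acc = (-2)-1 = -3
k=2,p=2: even sum, acc = (-3)+4 = 1
k=2,p=3: odd sum, acc = 1-3 = -2
k=3,p=0: odd sum, acc = (-2)-0 = -2
k=3,p=1: even sum, acc = (-2)+3 = 1
k=3,p=2: odd sum, acc = 1-2 = -1
k=3,p=3: even sum, acc = (-1)+9 = 8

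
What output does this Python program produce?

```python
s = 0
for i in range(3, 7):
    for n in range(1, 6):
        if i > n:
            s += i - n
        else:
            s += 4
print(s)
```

58

i=3,n=1: 3>1, s = 0+2 = 2
i=3,n=2: 3>2, s = 2+1 = 3
i=3,n=3: not 3>3, s = 3+4 = 7
i=3,n=4: not 3>4, s = 7+4 = 11
i=3,n=5: not 3>5, s = 11+4 = 15
i=4,n=1: 4>1, s = 15+3 = 18
i=4,n=2: 4>2, s = 18+2 = 20
i=4,n=3: 4>3, s = 20+1 = 21
i=4,n=4: not 4>4, s = 21+4 = 25
i=4,n=5: not 4>5, s = 25+4 = 29
i=5,n=1: 5>1, s = 29+4 = 33
i=5,n=2: 5>2, s = 33+3 = 36
i=5,n=3: 5>3, s = 36+2 = 38
i=5,n=4: 5>4, s = 38+1 = 39
i=5,n=5: not 5>5, s = 39+4 = 43
i=6,n=1: 6>1, s = 43+5 = 48
i=6,n=2: 6>2, s = 48+4 = 52
i=6,n=3: 6>3, s = 52+3 = 55
i=6,n=4: 6>4, s = 55+2 = 57
i=6,n=5: 6>5, s = 57+1 = 58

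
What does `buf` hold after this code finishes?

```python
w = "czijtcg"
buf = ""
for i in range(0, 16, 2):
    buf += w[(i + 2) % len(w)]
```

i=0: add w[2]='i' → 'i'
i=2: add w[4]='t' → 'it'
i=4: add w[6]='g' → 'itg'
i=6: add w[1]='z' → 'itgz'
i=8: add w[3]='j' → 'itgzj'
i=10: add w[5]='c' → 'itgzjc'
i=12: add w[0]='c' → 'itgzjcc'
i=14: add w[2]='i' → 'itgzjcci'

'itgzjcci'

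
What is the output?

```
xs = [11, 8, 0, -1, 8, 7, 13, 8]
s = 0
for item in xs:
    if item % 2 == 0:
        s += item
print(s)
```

item=11: not even
item=8: even, s = 0+8 = 8
item=0: even, s = 8+0 = 8
item=-1: not even
item=8: even, s = 8+8 = 16
item=7: not even
item=13: not even
item=8: even, s = 16+8 = 24

24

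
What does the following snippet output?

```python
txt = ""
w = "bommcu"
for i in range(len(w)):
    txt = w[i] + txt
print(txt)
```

ucmmob

i=0: prepend 'b' → 'b'
i=1: prepend 'o' → 'ob'
i=2: prepend 'm' → 'mob'
i=3: prepend 'm' → 'mmob'
i=4: prepend 'c' → 'cmmob'
i=5: prepend 'u' → 'ucmmob'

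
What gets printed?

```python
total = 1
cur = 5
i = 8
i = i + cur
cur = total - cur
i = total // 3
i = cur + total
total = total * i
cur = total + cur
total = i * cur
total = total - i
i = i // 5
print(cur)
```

-7

i = 8+5 = 13
cur = 1-5 = -4
i = 1//3 = 0
i = (-4)+1 = -3
total = 1*(-3) = -3
cur = (-3)+(-4) = -7
total = (-3)*(-7) = 21
total = 21-(-3) = 24
i = (-3)//5 = -1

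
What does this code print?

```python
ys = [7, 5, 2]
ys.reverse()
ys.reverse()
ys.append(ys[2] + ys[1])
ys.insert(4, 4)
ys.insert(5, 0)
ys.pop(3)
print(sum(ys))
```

reverse → [2, 5, 7]
reverse → [7, 5, 2]
append ys[2]+ys[1] = 2+5 = 7 → [7, 5, 2, 7]
insert 4 at 4 → [7, 5, 2, 7, 4]
insert 0 at 5 → [7, 5, 2, 7, 4, 0]
pop(3) removes 7 → [7, 5, 2, 4, 0]
sum = 18

18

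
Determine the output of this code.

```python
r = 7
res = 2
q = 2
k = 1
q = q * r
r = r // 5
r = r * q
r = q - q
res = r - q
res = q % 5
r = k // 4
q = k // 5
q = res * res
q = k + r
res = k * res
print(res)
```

4

q = 2*7 = 14
r = 7//5 = 1
r = 1*14 = 14
r = 14-14 = 0
res = 0-14 = -14
res = 14%5 = 4
r = 1//4 = 0
q = 1//5 = 0
q = 4*4 = 16
q = 1+0 = 1
res = 1*4 = 4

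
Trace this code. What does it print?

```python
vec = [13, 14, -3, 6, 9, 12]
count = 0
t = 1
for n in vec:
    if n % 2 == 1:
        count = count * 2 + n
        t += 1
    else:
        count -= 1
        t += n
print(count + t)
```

n=13: odd, count = 0*2+13 = 13; t=2
n=14: not odd, count = 13-1 = 12; t=16
n=-3: odd, count = 12*2+(-3) = 21; t=17
n=6: not odd, count = 21-1 = 20; t=23
n=9: odd, count = 20*2+9 = 49; t=24
n=12: not odd, count = 49-1 = 48; t=36
count+t = 48+36 = 84

84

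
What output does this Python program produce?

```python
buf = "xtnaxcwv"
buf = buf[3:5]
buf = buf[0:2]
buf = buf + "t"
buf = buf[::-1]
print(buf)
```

slice [3:5] → 'ax'
slice [0:2] → 'ax'
+ 't' → 'axt'
reverse → 'txa'

txa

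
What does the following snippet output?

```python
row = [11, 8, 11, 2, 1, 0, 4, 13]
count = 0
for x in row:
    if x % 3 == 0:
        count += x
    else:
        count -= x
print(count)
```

x=11: not %3==0, count = 0-11 = -11
x=8: not %3==0, count = (-11)-8 = -19
x=11: not %3==0, count = (-19)-11 = -30
x=2: not %3==0, count = (-30)-2 = -32
x=1: not %3==0, count = (-32)-1 = -33
x=0: %3==0, count = (-33)+0 = -33
x=4: not %3==0, count = (-33)-4 = -37
x=13: not %3==0, count = (-37)-13 = -50

-50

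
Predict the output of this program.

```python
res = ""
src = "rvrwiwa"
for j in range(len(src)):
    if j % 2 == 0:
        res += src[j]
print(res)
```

rria

j=0: add 'r' → 'r'
j=1: skip
j=2: add 'r' → 'rr'
j=3: skip
j=4: add 'i' → 'rri'
j=5: skip
j=6: add 'a' → 'rria'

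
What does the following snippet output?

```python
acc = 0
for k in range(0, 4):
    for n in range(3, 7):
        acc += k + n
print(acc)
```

k=0,n=3: acc = 0+3 = 3
k=0,n=4: acc = 3+4 = 7
k=0,n=5: acc = 7+5 = 12
k=0,n=6: acc = 12+6 = 18
k=1,n=3: acc = 18+4 = 22
k=1,n=4: acc = 22+5 = 27
k=1,n=5: acc = 27+6 = 33
k=1,n=6: acc = 33+7 = 40
k=2,n=3: acc = 40+5 = 45
k=2,n=4: acc = 45+6 = 51
k=2,n=5: acc = 51+7 = 58
k=2,n=6: acc = 58+8 = 66
k=3,n=3: acc = 66+6 = 72
k=3,n=4: acc = 72+7 = 79
k=3,n=5: acc = 79+8 = 87
k=3,n=6: acc = 87+9 = 96

96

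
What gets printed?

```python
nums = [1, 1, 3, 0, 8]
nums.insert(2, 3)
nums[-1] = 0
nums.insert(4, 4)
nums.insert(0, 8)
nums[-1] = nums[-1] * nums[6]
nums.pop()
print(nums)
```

[8, 1, 1, 3, 3, 4, 0]

insert 3 at 2 → [1, 1, 3, 3, 0, 8]
nums[-1] = 0 → [1, 1, 3, 3, 0, 0]
insert 4 at 4 → [1, 1, 3, 3, 4, 0, 0]
insert 8 at 0 → [8, 1, 1, 3, 3, 4, 0, 0]
nums[-1] = nums[-1]*nums[6] = 0*0 = 0 → [8, 1, 1, 3, 3, 4, 0, 0]
pop() removes 0 → [8, 1, 1, 3, 3, 4, 0]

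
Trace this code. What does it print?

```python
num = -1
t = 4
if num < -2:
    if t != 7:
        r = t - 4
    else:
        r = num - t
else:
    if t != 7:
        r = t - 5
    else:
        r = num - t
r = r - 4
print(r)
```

num=-1, t=4
num < -2 is False; t != 7 is True
→ r = t - 5 = -1
r = (-1)-4 = -5

-5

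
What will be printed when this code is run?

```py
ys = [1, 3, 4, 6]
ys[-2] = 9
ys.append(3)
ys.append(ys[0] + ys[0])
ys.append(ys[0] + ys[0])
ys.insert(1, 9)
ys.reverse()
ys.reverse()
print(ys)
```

ys[-2] = 9 → [1, 3, 9, 6]
append 3 → [1, 3, 9, 6, 3]
append ys[0]+ys[0] = 1+1 = 2 → [1, 3, 9, 6, 3, 2]
append ys[0]+ys[0] = 1+1 = 2 → [1, 3, 9, 6, 3, 2, 2]
insert 9 at 1 → [1, 9, 3, 9, 6, 3, 2, 2]
reverse → [2, 2, 3, 6, 9, 3, 9, 1]
reverse → [1, 9, 3, 9, 6, 3, 2, 2]

[1, 9, 3, 9, 6, 3, 2, 2]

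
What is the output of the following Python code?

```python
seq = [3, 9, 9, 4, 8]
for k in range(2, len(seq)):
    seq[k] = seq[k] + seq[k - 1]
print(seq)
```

[3, 9, 18, 22, 30]

k=2: seq[2] = 9+9 = 18 → [3, 9, 18, 4, 8]
k=3: seq[3] = 4+18 = 22 → [3, 9, 18, 22, 8]
k=4: seq[4] = 8+22 = 30 → [3, 9, 18, 22, 30]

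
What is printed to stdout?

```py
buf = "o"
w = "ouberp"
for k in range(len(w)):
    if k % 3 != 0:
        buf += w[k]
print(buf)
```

oubrp

k=0: skip
k=1: add 'u' → 'ou'
k=2: add 'b' → 'oub'
k=3: skip
k=4: add 'r' → 'oubr'
k=5: add 'p' → 'oubrp'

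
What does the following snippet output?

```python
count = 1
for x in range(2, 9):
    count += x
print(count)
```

x=2: count = 1+2 = 3
x=3: count = 3+3 = 6
x=4: count = 6+4 = 10
x=5: count = 10+5 = 15
x=6: count = 15+6 = 21
x=7: count = 21+7 = 28
x=8: count = 28+8 = 36

36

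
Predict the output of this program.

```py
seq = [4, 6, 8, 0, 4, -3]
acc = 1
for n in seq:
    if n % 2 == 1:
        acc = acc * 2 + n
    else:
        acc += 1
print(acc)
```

n=4: not odd, acc = 1+1 = 2
n=6: not odd, acc = 2+1 = 3
n=8: not odd, acc = 3+1 = 4
n=0: not odd, acc = 4+1 = 5
n=4: not odd, acc = 5+1 = 6
n=-3: odd, acc = 6*2+(-3) = 9

9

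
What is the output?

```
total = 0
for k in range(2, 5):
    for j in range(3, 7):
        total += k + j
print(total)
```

k=2,j=3: total = 0+5 = 5
k=2,j=4: total = 5+6 = 11
k=2,j=5: total = 11+7 = 18
k=2,j=6: total = 18+8 = 26
k=3,j=3: total = 26+6 = 32
k=3,j=4: total = 32+7 = 39
k=3,j=5: total = 39+8 = 47
k=3,j=6: total = 47+9 = 56
k=4,j=3: total = 56+7 = 63
k=4,j=4: total = 63+8 = 71
k=4,j=5: total = 71+9 = 80
k=4,j=6: total = 80+10 = 90

90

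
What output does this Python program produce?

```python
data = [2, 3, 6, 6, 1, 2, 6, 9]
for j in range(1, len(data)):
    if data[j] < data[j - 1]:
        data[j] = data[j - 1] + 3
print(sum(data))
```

71

j=1: 3>=2, unchanged → [2, 3, 6, 6, 1, 2, 6, 9]
j=2: 6>=3, unchanged → [2, 3, 6, 6, 1, 2, 6, 9]
j=3: 6>=6, unchanged → [2, 3, 6, 6, 1, 2, 6, 9]
j=4: 1<6, data[4] = 6+3 = 9 → [2, 3, 6, 6, 9, 2, 6, 9]
j=5: 2<9, data[5] = 9+3 = 12 → [2, 3, 6, 6, 9, 12, 6, 9]
j=6: 6<12, data[6] = 12+3 = 15 → [2, 3, 6, 6, 9, 12, 15, 9]
j=7: 9<15, data[7] = 15+3 = 18 → [2, 3, 6, 6, 9, 12, 15, 18]
sum = 71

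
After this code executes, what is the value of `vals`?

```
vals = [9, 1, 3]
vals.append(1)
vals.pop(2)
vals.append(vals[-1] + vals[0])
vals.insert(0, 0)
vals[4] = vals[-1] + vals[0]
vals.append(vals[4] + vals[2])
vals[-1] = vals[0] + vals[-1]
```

append 1 → [9, 1, 3, 1]
pop(2) removes 3 → [9, 1, 1]
append vals[-1]+vals[0] = 1+9 = 10 → [9, 1, 1, 10]
insert 0 at 0 → [0, 9, 1, 1, 10]
vals[4] = vals[-1]+vals[0] = 10+0 = 10 → [0, 9, 1, 1, 10]
append vals[4]+vals[2] = 10+1 = 11 → [0, 9, 1, 1, 10, 11]
vals[-1] = vals[0]+vals[-1] = 0+11 = 11 → [0, 9, 1, 1, 10, 11]

[0, 9, 1, 1, 10, 11]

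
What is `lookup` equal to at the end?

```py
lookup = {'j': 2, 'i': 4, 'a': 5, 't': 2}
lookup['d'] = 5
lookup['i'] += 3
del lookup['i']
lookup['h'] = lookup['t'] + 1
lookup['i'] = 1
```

lookup['d'] = 5 → {'j': 2, 'i': 4, 'a': 5, 't': 2, 'd': 5}
lookup['i'] = 4+3 = 7 → {'j': 2, 'i': 7, 'a': 5, 't': 2, 'd': 5}
del 'i' → {'j': 2, 'a': 5, 't': 2, 'd': 5}
lookup['h'] = lookup['t']+1 = 3 → {'j': 2, 'a': 5, 't': 2, 'd': 5, 'h': 3}
lookup['i'] = 1 → {'j': 2, 'a': 5, 't': 2, 'd': 5, 'h': 3, 'i': 1}

{'j': 2, 'a': 5, 't': 2, 'd': 5, 'h': 3, 'i': 1}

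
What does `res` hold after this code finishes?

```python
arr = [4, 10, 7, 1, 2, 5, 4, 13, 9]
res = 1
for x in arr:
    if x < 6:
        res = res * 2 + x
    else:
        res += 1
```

160

x=4: <6, res = 1*2+4 = 6
x=10: not <6, res = 6+1 = 7
x=7: not <6, res = 7+1 = 8
x=1: <6, res = 8*2+1 = 17
x=2: <6, res = 17*2+2 = 36
x=5: <6, res = 36*2+5 = 77
x=4: <6, res = 77*2+4 = 158
x=13: not <6, res = 158+1 = 159
x=9: not <6, res = 159+1 = 160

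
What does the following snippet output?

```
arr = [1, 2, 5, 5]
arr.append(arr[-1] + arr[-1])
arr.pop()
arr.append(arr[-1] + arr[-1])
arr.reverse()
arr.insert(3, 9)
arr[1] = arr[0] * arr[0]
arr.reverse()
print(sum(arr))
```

append arr[-1]+arr[-1] = 5+5 = 10 → [1, 2, 5, 5, 10]
pop() removes 10 → [1, 2, 5, 5]
append arr[-1]+arr[-1] = 5+5 = 10 → [1, 2, 5, 5, 10]
reverse → [10, 5, 5, 2, 1]
insert 9 at 3 → [10, 5, 5, 9, 2, 1]
arr[1] = arr[0]*arr[0] = 10*10 = 100 → [10, 100, 5, 9, 2, 1]
reverse → [1, 2, 9, 5, 100, 10]
sum = 127

127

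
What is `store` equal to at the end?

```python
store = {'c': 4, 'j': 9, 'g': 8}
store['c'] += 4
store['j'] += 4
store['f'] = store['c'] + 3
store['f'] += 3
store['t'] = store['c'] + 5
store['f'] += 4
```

store['c'] = 4+4 = 8 → {'c': 8, 'j': 9, 'g': 8}
store['j'] = 9+4 = 13 → {'c': 8, 'j': 13, 'g': 8}
store['f'] = store['c']+3 = 11 → {'c': 8, 'j': 13, 'g': 8, 'f': 11}
store['f'] = 11+3 = 14 → {'c': 8, 'j': 13, 'g': 8, 'f': 14}
store['t'] = store['c']+5 = 13 → {'c': 8, 'j': 13, 'g': 8, 'f': 14, 't': 13}
store['f'] = 14+4 = 18 → {'c': 8, 'j': 13, 'g': 8, 'f': 18, 't': 13}

{'c': 8, 'j': 13, 'g': 8, 'f': 18, 't': 13}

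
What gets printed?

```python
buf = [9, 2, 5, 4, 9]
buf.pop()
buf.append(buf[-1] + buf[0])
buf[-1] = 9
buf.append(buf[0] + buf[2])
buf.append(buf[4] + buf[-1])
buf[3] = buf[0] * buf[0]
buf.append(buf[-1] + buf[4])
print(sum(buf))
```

pop() removes 9 → [9, 2, 5, 4]
append buf[-1]+buf[0] = 4+9 = 13 → [9, 2, 5, 4, 13]
buf[-1] = 9 → [9, 2, 5, 4, 9]
append buf[0]+buf[2] = 9+5 = 14 → [9, 2, 5, 4, 9, 14]
append buf[4]+buf[-1] = 9+14 = 23 → [9, 2, 5, 4, 9, 14, 23]
buf[3] = buf[0]*buf[0] = 9*9 = 81 → [9, 2, 5, 81, 9, 14, 23]
append buf[-1]+buf[4] = 23+9 = 32 → [9, 2, 5, 81, 9, 14, 23, 32]
sum = 175

175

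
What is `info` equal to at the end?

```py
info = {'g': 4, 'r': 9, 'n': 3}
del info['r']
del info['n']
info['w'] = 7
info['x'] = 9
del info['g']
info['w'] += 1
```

del 'r' → {'g': 4, 'n': 3}
del 'n' → {'g': 4}
info['w'] = 7 → {'g': 4, 'w': 7}
info['x'] = 9 → {'g': 4, 'w': 7, 'x': 9}
del 'g' → {'w': 7, 'x': 9}
info['w'] = 7+1 = 8 → {'w': 8, 'x': 9}

{'w': 8, 'x': 9}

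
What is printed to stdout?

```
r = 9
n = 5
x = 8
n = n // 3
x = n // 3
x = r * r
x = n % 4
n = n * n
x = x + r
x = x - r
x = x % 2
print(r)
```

n = 5//3 = 1
x = 1//3 = 0
x = 9*9 = 81
x = 1%4 = 1
n = 1*1 = 1
x = 1+9 = 10
x = 10-9 = 1
x = 1%2 = 1

9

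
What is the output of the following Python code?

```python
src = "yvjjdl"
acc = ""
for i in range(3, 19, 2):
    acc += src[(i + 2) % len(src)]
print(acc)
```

lvjlvjlv

i=3: add src[5]='l' → 'l'
i=5: add src[1]='v' → 'lv'
i=7: add src[3]='j' → 'lvj'
i=9: add src[5]='l' → 'lvjl'
i=11: add src[1]='v' → 'lvjlv'
i=13: add src[3]='j' → 'lvjlvj'
i=15: add src[5]='l' → 'lvjlvjl'
i=17: add src[1]='v' → 'lvjlvjlv'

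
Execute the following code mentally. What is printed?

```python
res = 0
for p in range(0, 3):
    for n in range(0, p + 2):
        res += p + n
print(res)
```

21

p=0,n=0: res = 0+0 = 0
p=0,n=1: res = 0+1 = 1
p=1,n=0: res = 1+1 = 2
p=1,n=1: res = 2+2 = 4
p=1,n=2: res = 4+3 = 7
p=2,n=0: res = 7+2 = 9
p=2,n=1: res = 9+3 = 12
p=2,n=2: res = 12+4 = 16
p=2,n=3: res = 16+5 = 21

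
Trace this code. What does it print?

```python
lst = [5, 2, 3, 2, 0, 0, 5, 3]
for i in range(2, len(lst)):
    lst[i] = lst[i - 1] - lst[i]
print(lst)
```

[5, 2, -1, -3, -3, -3, -8, -11]

i=2: lst[2] = 2-3 = -1 → [5, 2, -1, 2, 0, 0, 5, 3]
i=3: lst[3] = (-1)-2 = -3 → [5, 2, -1, -3, 0, 0, 5, 3]
i=4: lst[4] = (-3)-0 = -3 → [5, 2, -1, -3, -3, 0, 5, 3]
i=5: lst[5] = (-3)-0 = -3 → [5, 2, -1, -3, -3, -3, 5, 3]
i=6: lst[6] = (-3)-5 = -8 → [5, 2, -1, -3, -3, -3, -8, 3]
i=7: lst[7] = (-8)-3 = -11 → [5, 2, -1, -3, -3, -3, -8, -11]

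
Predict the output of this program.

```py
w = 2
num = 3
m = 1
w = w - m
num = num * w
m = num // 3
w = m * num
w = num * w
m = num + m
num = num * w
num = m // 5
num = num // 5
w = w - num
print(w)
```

9

w = 2-1 = 1
num = 3*1 = 3
m = 3//3 = 1
w = 1*3 = 3
w = 3*3 = 9
m = 3+1 = 4
num = 3*9 = 27
num = 4//5 = 0
num = 0//5 = 0
w = 9-0 = 9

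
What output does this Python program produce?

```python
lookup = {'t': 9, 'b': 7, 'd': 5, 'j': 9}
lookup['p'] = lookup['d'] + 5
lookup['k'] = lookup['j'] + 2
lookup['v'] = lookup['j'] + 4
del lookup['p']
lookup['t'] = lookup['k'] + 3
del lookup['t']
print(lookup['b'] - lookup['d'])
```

lookup['p'] = lookup['d']+5 = 10 → {'t': 9, 'b': 7, 'd': 5, 'j': 9, 'p': 10}
lookup['k'] = lookup['j']+2 = 11 → {'t': 9, 'b': 7, 'd': 5, 'j': 9, 'p': 10, 'k': 11}
lookup['v'] = lookup['j']+4 = 13 → {'t': 9, 'b': 7, 'd': 5, 'j': 9, 'p': 10, 'k': 11, 'v': 13}
del 'p' → {'t': 9, 'b': 7, 'd': 5, 'j': 9, 'k': 11, 'v': 13}
lookup['t'] = lookup['k']+3 = 14 → {'t': 14, 'b': 7, 'd': 5, 'j': 9, 'k': 11, 'v': 13}
del 't' → {'b': 7, 'd': 5, 'j': 9, 'k': 11, 'v': 13}
lookup['b']-lookup['d'] = 7-5 = 2

2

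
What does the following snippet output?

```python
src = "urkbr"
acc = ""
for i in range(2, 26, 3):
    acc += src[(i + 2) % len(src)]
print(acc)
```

i=2: add src[4]='r' → 'r'
i=5: add src[2]='k' → 'rk'
i=8: add src[0]='u' → 'rku'
i=11: add src[3]='b' → 'rkub'
i=14: add src[1]='r' → 'rkubr'
i=17: add src[4]='r' → 'rkubrr'
i=20: add src[2]='k' → 'rkubrrk'
i=23: add src[0]='u' → 'rkubrrku'

rkubrrku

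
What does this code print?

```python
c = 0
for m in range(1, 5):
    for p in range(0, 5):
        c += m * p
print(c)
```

100

m=1,p=0: c = 0+0 = 0
m=1,p=1: c = 0+1 = 1
m=1,p=2: c = 1+2 = 3
m=1,p=3: c = 3+3 = 6
m=1,p=4: c = 6+4 = 10
m=2,p=0: c = 10+0 = 10
m=2,p=1: c = 10+2 = 12
m=2,p=2: c = 12+4 = 16
m=2,p=3: c = 16+6 = 22
m=2,p=4: c = 22+8 = 30
m=3,p=0: c = 30+0 = 30
m=3,p=1: c = 30+3 = 33
m=3,p=2: c = 33+6 = 39
m=3,p=3: c = 39+9 = 48
m=3,p=4: c = 48+12 = 60
m=4,p=0: c = 60+0 = 60
m=4,p=1: c = 60+4 = 64
m=4,p=2: c = 64+8 = 72
m=4,p=3: c = 72+12 = 84
m=4,p=4: c = 84+16 = 100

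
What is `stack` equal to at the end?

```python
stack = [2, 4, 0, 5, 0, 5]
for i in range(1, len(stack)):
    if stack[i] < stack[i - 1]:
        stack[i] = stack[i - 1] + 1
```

[2, 4, 5, 5, 6, 7]

i=1: 4>=2, unchanged → [2, 4, 0, 5, 0, 5]
i=2: 0<4, stack[2] = 4+1 = 5 → [2, 4, 5, 5, 0, 5]
i=3: 5>=5, unchanged → [2, 4, 5, 5, 0, 5]
i=4: 0<5, stack[4] = 5+1 = 6 → [2, 4, 5, 5, 6, 5]
i=5: 5<6, stack[5] = 6+1 = 7 → [2, 4, 5, 5, 6, 7]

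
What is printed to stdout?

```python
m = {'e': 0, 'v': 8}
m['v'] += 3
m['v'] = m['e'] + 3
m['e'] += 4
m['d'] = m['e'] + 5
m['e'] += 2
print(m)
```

{'e': 6, 'v': 3, 'd': 9}

m['v'] = 8+3 = 11 → {'e': 0, 'v': 11}
m['v'] = m['e']+3 = 3 → {'e': 0, 'v': 3}
m['e'] = 0+4 = 4 → {'e': 4, 'v': 3}
m['d'] = m['e']+5 = 9 → {'e': 4, 'v': 3, 'd': 9}
m['e'] = 4+2 = 6 → {'e': 6, 'v': 3, 'd': 9}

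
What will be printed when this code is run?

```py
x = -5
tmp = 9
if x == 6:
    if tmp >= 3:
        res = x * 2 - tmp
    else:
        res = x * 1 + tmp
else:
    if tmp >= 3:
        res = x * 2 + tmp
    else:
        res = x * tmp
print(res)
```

x=-5, tmp=9
x == 6 is False; tmp >= 3 is True
→ res = x * 2 + tmp = -1

-1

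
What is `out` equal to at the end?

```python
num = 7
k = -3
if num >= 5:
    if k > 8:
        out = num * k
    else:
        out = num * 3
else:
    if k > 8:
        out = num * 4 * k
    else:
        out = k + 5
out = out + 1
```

22

num=7, k=-3
num >= 5 is True; k > 8 is False
→ out = num * 3 = 21
out = 21+1 = 22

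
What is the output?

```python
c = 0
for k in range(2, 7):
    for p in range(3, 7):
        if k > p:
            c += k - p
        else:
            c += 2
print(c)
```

k=2,p=3: not 2>3, c = 0+2 = 2
k=2,p=4: not 2>4, c = 2+2 = 4
k=2,p=5: not 2>5, c = 4+2 = 6
k=2,p=6: not 2>6, c = 6+2 = 8
k=3,p=3: not 3>3, c = 8+2 = 10
k=3,p=4: not 3>4, c = 10+2 = 12
k=3,p=5: not 3>5, c = 12+2 = 14
k=3,p=6: not 3>6, c = 14+2 = 16
k=4,p=3: 4>3, c = 16+1 = 17
k=4,p=4: not 4>4, c = 17+2 = 19
k=4,p=5: not 4>5, c = 19+2 = 21
k=4,p=6: not 4>6, c = 21+2 = 23
k=5,p=3: 5>3, c = 23+2 = 25
k=5,p=4: 5>4, c = 25+1 = 26
k=5,p=5: not 5>5, c = 26+2 = 28
k=5,p=6: not 5>6, c = 28+2 = 30
k=6,p=3: 6>3, c = 30+3 = 33
k=6,p=4: 6>4, c = 33+2 = 35
k=6,p=5: 6>5, c = 35+1 = 36
k=6,p=6: not 6>6, c = 36+2 = 38

38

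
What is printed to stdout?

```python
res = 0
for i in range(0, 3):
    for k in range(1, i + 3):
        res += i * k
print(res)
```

26

i=0,k=1: res = 0+0 = 0
i=0,k=2: res = 0+0 = 0
i=1,k=1: res = 0+1 = 1
i=1,k=2: res = 1+2 = 3
i=1,k=3: res = 3+3 = 6
i=2,k=1: res = 6+2 = 8
i=2,k=2: res = 8+4 = 12
i=2,k=3: res = 12+6 = 18
i=2,k=4: res = 18+8 = 26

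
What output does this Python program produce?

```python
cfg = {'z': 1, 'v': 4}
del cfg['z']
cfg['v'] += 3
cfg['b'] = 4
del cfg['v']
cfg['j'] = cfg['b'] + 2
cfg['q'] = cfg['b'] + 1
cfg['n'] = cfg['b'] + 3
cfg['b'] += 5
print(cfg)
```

{'b': 9, 'j': 6, 'q': 5, 'n': 7}

del 'z' → {'v': 4}
cfg['v'] = 4+3 = 7 → {'v': 7}
cfg['b'] = 4 → {'v': 7, 'b': 4}
del 'v' → {'b': 4}
cfg['j'] = cfg['b']+2 = 6 → {'b': 4, 'j': 6}
cfg['q'] = cfg['b']+1 = 5 → {'b': 4, 'j': 6, 'q': 5}
cfg['n'] = cfg['b']+3 = 7 → {'b': 4, 'j': 6, 'q': 5, 'n': 7}
cfg['b'] = 4+5 = 9 → {'b': 9, 'j': 6, 'q': 5, 'n': 7}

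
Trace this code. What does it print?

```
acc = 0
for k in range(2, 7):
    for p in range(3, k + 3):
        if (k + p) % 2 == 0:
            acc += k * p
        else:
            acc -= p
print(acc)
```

215

k=2,p=3: odd sum, acc = 0-3 = -3
k=2,p=4: even sum, acc = (-3)+8 = 5
k=3,p=3: even sum, acc = 5+9 = 14
k=3,p=4: odd sum, acc = 14-4 = 10
k=3,p=5: even sum, acc = 10+15 = 25
k=4,p=3: odd sum, acc = 25-3 = 22
k=4,p=4: even sum, acc = 22+16 = 38
k=4,p=5: odd sum, acc = 38-5 = 33
k=4,p=6: even sum, acc = 33+24 = 57
k=5,p=3: even sum, acc = 57+15 = 72
k=5,p=4: odd sum, acc = 72-4 = 68
k=5,p=5: even sum, acc = 68+25 = 93
k=5,p=6: odd sum, acc = 93-6 = 87
k=5,p=7: even sum, acc = 87+35 = 122
k=6,p=3: odd sum, acc = 122-3 = 119
k=6,p=4: even sum, acc = 119+24 = 143
k=6,p=5: odd sum, acc = 143-5 = 138
k=6,p=6: even sum, acc = 138+36 = 174
k=6,p=7: odd sum, acc = 174-7 = 167
k=6,p=8: even sum, acc = 167+48 = 215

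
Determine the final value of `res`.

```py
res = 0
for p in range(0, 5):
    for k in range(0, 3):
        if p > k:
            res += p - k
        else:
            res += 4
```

43

p=0,k=0: not 0>0, res = 0+4 = 4
p=0,k=1: not 0>1, res = 4+4 = 8
p=0,k=2: not 0>2, res = 8+4 = 12
p=1,k=0: 1>0, res = 12+1 = 13
p=1,k=1: not 1>1, res = 13+4 = 17
p=1,k=2: not 1>2, res = 17+4 = 21
p=2,k=0: 2>0, res = 21+2 = 23
p=2,k=1: 2>1, res = 23+1 = 24
p=2,k=2: not 2>2, res = 24+4 = 28
p=3,k=0: 3>0, res = 28+3 = 31
p=3,k=1: 3>1, res = 31+2 = 33
p=3,k=2: 3>2, res = 33+1 = 34
p=4,k=0: 4>0, res = 34+4 = 38
p=4,k=1: 4>1, res = 38+3 = 41
p=4,k=2: 4>2, res = 41+2 = 43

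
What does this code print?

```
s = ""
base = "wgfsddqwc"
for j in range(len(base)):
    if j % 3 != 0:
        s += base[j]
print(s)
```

gfddwc

j=0: skip
j=1: add 'g' → 'g'
j=2: add 'f' → 'gf'
j=3: skip
j=4: add 'd' → 'gfd'
j=5: add 'd' → 'gfdd'
j=6: skip
j=7: add 'w' → 'gfddw'
j=8: add 'c' → 'gfddwc'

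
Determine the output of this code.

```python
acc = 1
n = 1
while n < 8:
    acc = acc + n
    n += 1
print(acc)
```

29

n=1: acc = 1+1 = 2
n=2: acc = 2+2 = 4
n=3: acc = 4+3 = 7
n=4: acc = 7+4 = 11
n=5: acc = 11+5 = 16
n=6: acc = 16+6 = 22
n=7: acc = 22+7 = 29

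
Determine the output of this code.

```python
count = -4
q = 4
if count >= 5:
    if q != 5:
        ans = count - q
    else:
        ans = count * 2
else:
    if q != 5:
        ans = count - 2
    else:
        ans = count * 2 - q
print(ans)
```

-6

count=-4, q=4
count >= 5 is False; q != 5 is True
→ ans = count - 2 = -6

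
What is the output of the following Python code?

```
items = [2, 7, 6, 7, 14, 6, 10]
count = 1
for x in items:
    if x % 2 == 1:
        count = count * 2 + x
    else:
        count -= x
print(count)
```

-25

x=2: not odd, count = 1-2 = -1
x=7: odd, count = (-1)*2+7 = 5
x=6: not odd, count = 5-6 = -1
x=7: odd, count = (-1)*2+7 = 5
x=14: not odd, count = 5-14 = -9
x=6: not odd, count = (-9)-6 = -15
x=10: not odd, count = (-15)-10 = -25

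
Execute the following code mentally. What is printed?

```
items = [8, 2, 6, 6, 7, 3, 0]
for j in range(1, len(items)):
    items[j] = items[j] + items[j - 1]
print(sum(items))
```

149

j=1: items[1] = 2+8 = 10 → [8, 10, 6, 6, 7, 3, 0]
j=2: items[2] = 6+10 = 16 → [8, 10, 16, 6, 7, 3, 0]
j=3: items[3] = 6+16 = 22 → [8, 10, 16, 22, 7, 3, 0]
j=4: items[4] = 7+22 = 29 → [8, 10, 16, 22, 29, 3, 0]
j=5: items[5] = 3+29 = 32 → [8, 10, 16, 22, 29, 32, 0]
j=6: items[6] = 0+32 = 32 → [8, 10, 16, 22, 29, 32, 32]
sum = 149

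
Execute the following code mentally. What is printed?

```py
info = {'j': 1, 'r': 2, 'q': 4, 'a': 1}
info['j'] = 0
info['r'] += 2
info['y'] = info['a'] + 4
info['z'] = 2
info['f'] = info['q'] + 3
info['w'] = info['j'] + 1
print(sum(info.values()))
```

24

info['j'] = 0 → {'j': 0, 'r': 2, 'q': 4, 'a': 1}
info['r'] = 2+2 = 4 → {'j': 0, 'r': 4, 'q': 4, 'a': 1}
info['y'] = info['a']+4 = 5 → {'j': 0, 'r': 4, 'q': 4, 'a': 1, 'y': 5}
info['z'] = 2 → {'j': 0, 'r': 4, 'q': 4, 'a': 1, 'y': 5, 'z': 2}
info['f'] = info['q']+3 = 7 → {'j': 0, 'r': 4, 'q': 4, 'a': 1, 'y': 5, 'z': 2, 'f': 7}
info['w'] = info['j']+1 = 1 → {'j': 0, 'r': 4, 'q': 4, 'a': 1, 'y': 5, 'z': 2, 'f': 7, 'w': 1}
sum of values = 24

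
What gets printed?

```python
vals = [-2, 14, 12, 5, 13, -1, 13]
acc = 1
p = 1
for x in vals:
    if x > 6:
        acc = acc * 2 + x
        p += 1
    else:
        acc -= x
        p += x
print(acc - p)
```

222

x=-2: not >6, acc = 1-(-2) = 3; p=-1
x=14: >6, acc = 3*2+14 = 20; p=0
x=12: >6, acc = 20*2+12 = 52; p=1
x=5: not >6, acc = 52-5 = 47; p=6
x=13: >6, acc = 47*2+13 = 107; p=7
x=-1: not >6, acc = 107-(-1) = 108; p=6
x=13: >6, acc = 108*2+13 = 229; p=7
acc-p = 229-7 = 222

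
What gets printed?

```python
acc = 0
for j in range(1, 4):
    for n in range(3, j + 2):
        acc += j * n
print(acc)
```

j=2,n=3: acc = 0+6 = 6
j=3,n=3: acc = 6+9 = 15
j=3,n=4: acc = 15+12 = 27

27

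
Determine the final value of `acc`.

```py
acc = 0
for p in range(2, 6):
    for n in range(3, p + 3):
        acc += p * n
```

247

p=2,n=3: acc = 0+6 = 6
p=2,n=4: acc = 6+8 = 14
p=3,n=3: acc = 14+9 = 23
p=3,n=4: acc = 23+12 = 35
p=3,n=5: acc = 35+15 = 50
p=4,n=3: acc = 50+12 = 62
p=4,n=4: acc = 62+16 = 78
p=4,n=5: acc = 78+20 = 98
p=4,n=6: acc = 98+24 = 122
p=5,n=3: acc = 122+15 = 137
p=5,n=4: acc = 137+20 = 157
p=5,n=5: acc = 157+25 = 182
p=5,n=6: acc = 182+30 = 212
p=5,n=7: acc = 212+35 = 247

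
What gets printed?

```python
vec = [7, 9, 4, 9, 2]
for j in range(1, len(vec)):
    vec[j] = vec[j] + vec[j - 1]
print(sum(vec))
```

103

j=1: vec[1] = 9+7 = 16 → [7, 16, 4, 9, 2]
j=2: vec[2] = 4+16 = 20 → [7, 16, 20, 9, 2]
j=3: vec[3] = 9+20 = 29 → [7, 16, 20, 29, 2]
j=4: vec[4] = 2+29 = 31 → [7, 16, 20, 29, 31]
sum = 103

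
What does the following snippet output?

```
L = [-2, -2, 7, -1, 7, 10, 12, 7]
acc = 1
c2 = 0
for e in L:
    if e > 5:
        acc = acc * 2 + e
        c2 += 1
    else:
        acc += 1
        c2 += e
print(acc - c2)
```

351

e=-2: not >5, acc = 1+1 = 2; c2=-2
e=-2: not >5, acc = 2+1 = 3; c2=-4
e=7: >5, acc = 3*2+7 = 13; c2=-3
e=-1: not >5, acc = 13+1 = 14; c2=-4
e=7: >5, acc = 14*2+7 = 35; c2=-3
e=10: >5, acc = 35*2+10 = 80; c2=-2
e=12: >5, acc = 80*2+12 = 172; c2=-1
e=7: >5, acc = 172*2+7 = 351; c2=0
acc-c2 = 351-0 = 351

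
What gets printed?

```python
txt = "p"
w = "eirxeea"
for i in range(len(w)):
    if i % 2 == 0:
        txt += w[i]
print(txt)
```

perea

i=0: add 'e' → 'pe'
i=1: skip
i=2: add 'r' → 'per'
i=3: skip
i=4: add 'e' → 'pere'
i=5: skip
i=6: add 'a' → 'perea'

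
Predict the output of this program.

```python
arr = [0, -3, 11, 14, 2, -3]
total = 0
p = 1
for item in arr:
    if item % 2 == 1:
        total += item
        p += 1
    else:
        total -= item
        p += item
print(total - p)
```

-31

item=0: not odd, total = 0-0 = 0; p=1
item=-3: odd, total = 0+(-3) = -3; p=2
item=11: odd, total = (-3)+11 = 8; p=3
item=14: not odd, total = 8-14 = -6; p=17
item=2: not odd, total = (-6)-2 = -8; p=19
item=-3: odd, total = (-8)+(-3) = -11; p=20
total-p = (-11)-20 = -31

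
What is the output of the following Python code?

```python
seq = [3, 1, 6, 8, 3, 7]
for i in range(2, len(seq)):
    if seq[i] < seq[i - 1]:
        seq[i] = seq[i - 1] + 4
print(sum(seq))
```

i=2: 6>=1, unchanged → [3, 1, 6, 8, 3, 7]
i=3: 8>=6, unchanged → [3, 1, 6, 8, 3, 7]
i=4: 3<8, seq[4] = 8+4 = 12 → [3, 1, 6, 8, 12, 7]
i=5: 7<12, seq[5] = 12+4 = 16 → [3, 1, 6, 8, 12, 16]
sum = 46

46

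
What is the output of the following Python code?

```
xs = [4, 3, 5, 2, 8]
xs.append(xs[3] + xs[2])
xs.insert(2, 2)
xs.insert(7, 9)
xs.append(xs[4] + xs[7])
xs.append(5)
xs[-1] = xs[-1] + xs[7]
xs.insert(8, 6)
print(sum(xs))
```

append xs[3]+xs[2] = 2+5 = 7 → [4, 3, 5, 2, 8, 7]
insert 2 at 2 → [4, 3, 2, 5, 2, 8, 7]
insert 9 at 7 → [4, 3, 2, 5, 2, 8, 7, 9]
append xs[4]+xs[7] = 2+9 = 11 → [4, 3, 2, 5, 2, 8, 7, 9, 11]
append 5 → [4, 3, 2, 5, 2, 8, 7, 9, 11, 5]
xs[-1] = xs[-1]+xs[7] = 5+9 = 14 → [4, 3, 2, 5, 2, 8, 7, 9, 11, 14]
insert 6 at 8 → [4, 3, 2, 5, 2, 8, 7, 9, 6, 11, 14]
sum = 71

71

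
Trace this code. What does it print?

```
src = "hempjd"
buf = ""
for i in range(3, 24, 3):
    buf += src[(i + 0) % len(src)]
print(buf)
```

i=3: add src[3]='p' → 'p'
i=6: add src[0]='h' → 'ph'
i=9: add src[3]='p' → 'php'
i=12: add src[0]='h' → 'phph'
i=15: add src[3]='p' → 'phphp'
i=18: add src[0]='h' → 'phphph'
i=21: add src[3]='p' → 'phphphp'

phphphp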